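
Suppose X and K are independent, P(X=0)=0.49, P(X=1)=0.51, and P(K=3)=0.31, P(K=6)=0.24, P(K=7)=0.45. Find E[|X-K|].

E[|X-K|] = Σ_x Σ_k |x-k| · P(X=x)P(K=k)
 = 3·0.1519 + 6·0.1176 + 7·0.2205 + 2·0.1581 + 5·0.1224 + 6·0.2295
 = 0.4557 + 0.7056 + 1.5435 + 0.3162 + 0.612 + 1.377
 = 5.01

5.01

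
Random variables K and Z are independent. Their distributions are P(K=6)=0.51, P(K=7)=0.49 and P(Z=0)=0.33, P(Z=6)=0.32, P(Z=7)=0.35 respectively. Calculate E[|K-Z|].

E[|K-Z|] = Σ_k Σ_z |k-z| · P(K=k)P(Z=z)
 = 6·0.1683 + 0·0.1632 + 1·0.1785 + 7·0.1617 + 1·0.1568 + 0·0.1715
 = 1.0098 + 0 + 0.1785 + 1.1319 + 0.1568 + 0
 = 2.477

2.477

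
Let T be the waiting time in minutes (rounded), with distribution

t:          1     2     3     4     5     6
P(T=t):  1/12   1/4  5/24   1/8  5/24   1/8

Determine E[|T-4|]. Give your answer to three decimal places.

E[|T-4|] = Σ |t-4|·P(T=t)
 = 3·1/12 + 2·1/4 + 1·5/24 + 0·1/8 + 1·5/24 + 2·1/8
 = 1/4 + 1/2 + 5/24 + 0 + 5/24 + 1/4
 = 17/12

1.417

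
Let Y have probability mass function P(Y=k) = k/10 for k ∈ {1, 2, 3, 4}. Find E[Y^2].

E[Y^2] = Σ y^2·P(Y=y)
 = 1·1/10 + 4·1/5 + 9·3/10 + 16·2/5
 = 1/10 + 4/5 + 27/10 + 32/5
 = 10

10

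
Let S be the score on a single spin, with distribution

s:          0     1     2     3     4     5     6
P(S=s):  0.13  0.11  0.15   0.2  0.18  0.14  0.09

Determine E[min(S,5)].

E[min(S,5)] = Σ min(s,5)·P(S=s)
 = 0·0.13 + 1·0.11 + 2·0.15 + 3·0.2 + 4·0.18 + 5·0.14 + 5·0.09
 = 0 + 0.11 + 0.3 + 0.6 + 0.72 + 0.7 + 0.45
 = 2.88

2.88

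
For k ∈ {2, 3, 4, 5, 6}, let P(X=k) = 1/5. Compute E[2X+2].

10

E[2X+2] = Σ (2x+2)·P(X=x)
 = 6·1/5 + 8·1/5 + 10·1/5 + 12·1/5 + 14·1/5
 = 6/5 + 8/5 + 2 + 12/5 + 14/5
 = 10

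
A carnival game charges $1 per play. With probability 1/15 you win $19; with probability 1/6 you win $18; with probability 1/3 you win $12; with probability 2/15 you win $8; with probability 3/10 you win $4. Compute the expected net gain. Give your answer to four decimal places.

E[payout] = 19·1/15 + 18·1/6 + 12·1/3 + 8·2/15 + 4·3/10
 = 19/15 + 3 + 4 + 16/15 + 6/5
 = 158/15
Net = 158/15 - 1 = 143/15

9.5333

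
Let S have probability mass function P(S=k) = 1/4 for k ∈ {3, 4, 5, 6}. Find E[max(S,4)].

4.75

E[max(S,4)] = Σ max(s,4)·P(S=s)
 = 4·1/4 + 4·1/4 + 5·1/4 + 6·1/4
 = 1 + 1 + 5/4 + 3/2
 = 19/4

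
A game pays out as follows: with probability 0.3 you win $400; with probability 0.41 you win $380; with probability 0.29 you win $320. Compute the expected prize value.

E[payout] = 400·0.3 + 380·0.41 + 320·0.29
 = 120 + 155.8 + 92.8
 = 368.6

368.6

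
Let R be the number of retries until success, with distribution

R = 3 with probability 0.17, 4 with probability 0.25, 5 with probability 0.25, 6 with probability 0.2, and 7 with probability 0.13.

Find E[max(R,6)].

E[max(R,6)] = Σ max(r,6)·P(R=r)
 = 6·0.17 + 6·0.25 + 6·0.25 + 6·0.2 + 7·0.13
 = 1.02 + 1.5 + 1.5 + 1.2 + 0.91
 = 6.13

6.13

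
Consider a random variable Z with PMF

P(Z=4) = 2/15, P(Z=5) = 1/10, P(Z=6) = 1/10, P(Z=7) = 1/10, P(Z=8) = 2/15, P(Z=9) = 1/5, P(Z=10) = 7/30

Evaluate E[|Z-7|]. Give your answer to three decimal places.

E[|Z-7|] = Σ |z-7|·P(Z=z)
 = 3·2/15 + 2·1/10 + 1·1/10 + 0·1/10 + 1·2/15 + 2·1/5 + 3·7/30
 = 2/5 + 1/5 + 1/10 + 0 + 2/15 + 2/5 + 7/10
 = 29/15

1.933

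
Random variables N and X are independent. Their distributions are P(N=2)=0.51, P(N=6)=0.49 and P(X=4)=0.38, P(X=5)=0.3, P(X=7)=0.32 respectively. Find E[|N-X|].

E[|N-X|] = Σ_n Σ_x |n-x| · P(N=n)P(X=x)
 = 2·0.1938 + 3·0.153 + 5·0.1632 + 2·0.1862 + 1·0.147 + 1·0.1568
 = 0.3876 + 0.459 + 0.816 + 0.3724 + 0.147 + 0.1568
 = 2.3388

2.3388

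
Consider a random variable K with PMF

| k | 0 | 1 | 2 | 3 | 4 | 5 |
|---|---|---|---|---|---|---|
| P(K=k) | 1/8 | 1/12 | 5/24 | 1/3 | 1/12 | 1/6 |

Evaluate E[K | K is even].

1.8

P(K is even) = 1/8 + 5/24 + 1/12 = 5/12.
E[K | K is even] = [0·1/8 + 2·5/24 + 4·1/12] / (5/12)
 = 3/4 / (5/12)
 = 9/5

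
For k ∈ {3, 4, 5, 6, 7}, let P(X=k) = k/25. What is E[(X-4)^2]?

3.8

E[(X-4)^2] = Σ (x-4)^2·P(X=x)
 = 1·3/25 + 0·4/25 + 1·1/5 + 4·6/25 + 9·7/25
 = 3/25 + 0 + 1/5 + 24/25 + 63/25
 = 19/5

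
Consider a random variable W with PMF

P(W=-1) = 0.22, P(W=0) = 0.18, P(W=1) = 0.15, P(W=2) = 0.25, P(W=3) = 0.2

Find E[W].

E[W] = Σ w·P(W=w)
 = (-1)·0.22 + 0·0.18 + 1·0.15 + 2·0.25 + 3·0.2
 = (-0.22) + 0 + 0.15 + 0.5 + 0.6
 = 1.03

1.03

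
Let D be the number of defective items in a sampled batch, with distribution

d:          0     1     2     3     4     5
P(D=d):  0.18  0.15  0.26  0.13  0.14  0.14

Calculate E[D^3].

E[D^3] = Σ d^3·P(D=d)
 = 0·0.18 + 1·0.15 + 8·0.26 + 27·0.13 + 64·0.14 + 125·0.14
 = 0 + 0.15 + 2.08 + 3.51 + 8.96 + 17.5
 = 32.2

32.2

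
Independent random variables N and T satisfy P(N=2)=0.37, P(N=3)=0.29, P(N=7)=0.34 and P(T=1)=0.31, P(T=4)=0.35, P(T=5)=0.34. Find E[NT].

13.6059

E[NT] = Σ_n Σ_t nt · P(N=n)P(T=t)
 = 2·0.1147 + 8·0.1295 + 10·0.1258 + 3·0.0899 + 12·0.1015 + 15·0.0986 + 7·0.1054 + 28·0.119 + 35·0.1156
 = 0.2294 + 1.036 + 1.258 + 0.2697 + 1.218 + 1.479 + 0.7378 + 3.332 + 4.046
 = 13.6059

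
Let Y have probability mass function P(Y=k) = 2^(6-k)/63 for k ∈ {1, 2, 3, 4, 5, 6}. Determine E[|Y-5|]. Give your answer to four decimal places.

E[|Y-5|] = Σ |y-5|·P(Y=y)
 = 4·32/63 + 3·16/63 + 2·8/63 + 1·4/63 + 0·2/63 + 1·1/63
 = 128/63 + 16/21 + 16/63 + 4/63 + 0 + 1/63
 = 197/63

3.1270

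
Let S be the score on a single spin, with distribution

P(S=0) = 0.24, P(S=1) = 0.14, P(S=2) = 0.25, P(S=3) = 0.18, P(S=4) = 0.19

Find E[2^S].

6

E[2^S] = Σ 2^s·P(S=s)
 = 1·0.24 + 2·0.14 + 4·0.25 + 8·0.18 + 16·0.19
 = 0.24 + 0.28 + 1 + 1.44 + 3.04
 = 6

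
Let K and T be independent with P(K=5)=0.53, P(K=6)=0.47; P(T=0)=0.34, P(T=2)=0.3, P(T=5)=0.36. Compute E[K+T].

7.87

E[K+T] = Σ_k Σ_t (k+t) · P(K=k)P(T=t)
 = 5·0.1802 + 7·0.159 + 10·0.1908 + 6·0.1598 + 8·0.141 + 11·0.1692
 = 0.901 + 1.113 + 1.908 + 0.9588 + 1.128 + 1.8612
 = 7.87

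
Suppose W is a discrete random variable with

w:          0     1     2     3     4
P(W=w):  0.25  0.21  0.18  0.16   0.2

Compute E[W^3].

E[W^3] = Σ w^3·P(W=w)
 = 0·0.25 + 1·0.21 + 8·0.18 + 27·0.16 + 64·0.2
 = 0 + 0.21 + 1.44 + 4.32 + 12.8
 = 18.77

18.77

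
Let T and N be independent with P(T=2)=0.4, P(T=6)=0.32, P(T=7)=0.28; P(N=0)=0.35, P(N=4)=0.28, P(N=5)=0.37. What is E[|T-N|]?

3.046

E[|T-N|] = Σ_t Σ_n |t-n| · P(T=t)P(N=n)
 = 2·0.14 + 2·0.112 + 3·0.148 + 6·0.112 + 2·0.0896 + 1·0.1184 + 7·0.098 + 3·0.0784 + 2·0.1036
 = 0.28 + 0.224 + 0.444 + 0.672 + 0.1792 + 0.1184 + 0.686 + 0.2352 + 0.2072
 = 3.046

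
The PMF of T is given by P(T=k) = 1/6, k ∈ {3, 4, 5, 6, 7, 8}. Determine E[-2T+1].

-10

E[-2T+1] = Σ (-2t+1)·P(T=t)
 = (-5)·1/6 + (-7)·1/6 + (-9)·1/6 + (-11)·1/6 + (-13)·1/6 + (-15)·1/6
 = (-5/6) + (-7/6) + (-3/2) + (-11/6) + (-13/6) + (-5/2)
 = -10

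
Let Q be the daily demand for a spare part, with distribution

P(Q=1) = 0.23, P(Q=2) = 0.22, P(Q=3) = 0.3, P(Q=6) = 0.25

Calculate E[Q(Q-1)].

9.74

E[Q(Q-1)] = Σ q(q-1)·P(Q=q)
 = 0·0.23 + 2·0.22 + 6·0.3 + 30·0.25
 = 0 + 0.44 + 1.8 + 7.5
 = 9.74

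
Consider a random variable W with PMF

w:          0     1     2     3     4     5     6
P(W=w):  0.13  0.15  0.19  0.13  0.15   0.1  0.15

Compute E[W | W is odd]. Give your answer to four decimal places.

P(W is odd) = 0.15 + 0.13 + 0.1 = 0.38.
E[W | W is odd] = [1·0.15 + 3·0.13 + 5·0.1] / 0.38
 = 1.04 / 0.38
 = 52/19

2.7368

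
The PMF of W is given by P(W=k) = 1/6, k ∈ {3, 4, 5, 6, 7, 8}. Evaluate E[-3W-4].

E[-3W-4] = Σ (-3w-4)·P(W=w)
 = (-13)·1/6 + (-16)·1/6 + (-19)·1/6 + (-22)·1/6 + (-25)·1/6 + (-28)·1/6
 = (-13/6) + (-8/3) + (-19/6) + (-11/3) + (-25/6) + (-14/3)
 = -41/2

-20.5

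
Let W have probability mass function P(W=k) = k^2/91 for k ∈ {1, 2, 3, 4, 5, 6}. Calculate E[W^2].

25

E[W^2] = Σ w^2·P(W=w)
 = 1·1/91 + 4·4/91 + 9·9/91 + 16·16/91 + 25·25/91 + 36·36/91
 = 1/91 + 16/91 + 81/91 + 256/91 + 625/91 + 1296/91
 = 25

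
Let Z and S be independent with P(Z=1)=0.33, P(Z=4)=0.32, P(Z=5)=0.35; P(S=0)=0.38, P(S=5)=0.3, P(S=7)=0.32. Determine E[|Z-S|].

2.9336

E[|Z-S|] = Σ_z Σ_s |z-s| · P(Z=z)P(S=s)
 = 1·0.1254 + 4·0.099 + 6·0.1056 + 4·0.1216 + 1·0.096 + 3·0.1024 + 5·0.133 + 0·0.105 + 2·0.112
 = 0.1254 + 0.396 + 0.6336 + 0.4864 + 0.096 + 0.3072 + 0.665 + 0 + 0.224
 = 2.9336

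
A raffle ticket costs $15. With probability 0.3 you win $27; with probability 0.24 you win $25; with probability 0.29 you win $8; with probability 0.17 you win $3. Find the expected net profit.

1.93

E[payout] = 27·0.3 + 25·0.24 + 8·0.29 + 3·0.17
 = 8.1 + 6 + 2.32 + 0.51
 = 16.93
Net = 16.93 - 15 = 1.93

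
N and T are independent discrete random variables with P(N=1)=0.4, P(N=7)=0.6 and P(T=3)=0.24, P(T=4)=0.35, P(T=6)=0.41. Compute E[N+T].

E[N+T] = Σ_n Σ_t (n+t) · P(N=n)P(T=t)
 = 4·0.096 + 5·0.14 + 7·0.164 + 10·0.144 + 11·0.21 + 13·0.246
 = 0.384 + 0.7 + 1.148 + 1.44 + 2.31 + 3.198
 = 9.18

9.18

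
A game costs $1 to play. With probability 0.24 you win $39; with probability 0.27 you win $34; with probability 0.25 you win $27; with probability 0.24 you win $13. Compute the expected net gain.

27.41

E[payout] = 39·0.24 + 34·0.27 + 27·0.25 + 13·0.24
 = 9.36 + 9.18 + 6.75 + 3.12
 = 28.41
Net = 28.41 - 1 = 27.41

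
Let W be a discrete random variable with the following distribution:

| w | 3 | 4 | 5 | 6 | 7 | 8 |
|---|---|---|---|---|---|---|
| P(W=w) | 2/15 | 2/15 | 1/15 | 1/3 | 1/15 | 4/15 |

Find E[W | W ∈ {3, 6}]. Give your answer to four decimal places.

5.1429

P(W ∈ {3, 6}) = 2/15 + 1/3 = 7/15.
E[W | W ∈ {3, 6}] = [3·2/15 + 6·1/3] / (7/15)
 = 12/5 / (7/15)
 = 36/7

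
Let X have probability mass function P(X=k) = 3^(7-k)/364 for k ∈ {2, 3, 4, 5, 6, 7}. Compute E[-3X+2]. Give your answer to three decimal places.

E[-3X+2] = Σ (-3x+2)·P(X=x)
 = (-4)·243/364 + (-7)·81/364 + (-10)·27/364 + (-13)·9/364 + (-16)·3/364 + (-19)·1/364
 = (-243/91) + (-81/52) + (-135/182) + (-9/28) + (-12/91) + (-19/364)
 = -1993/364

-5.475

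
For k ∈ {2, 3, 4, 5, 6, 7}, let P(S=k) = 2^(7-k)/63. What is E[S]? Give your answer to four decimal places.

E[S] = Σ s·P(S=s)
 = 2·32/63 + 3·16/63 + 4·8/63 + 5·4/63 + 6·2/63 + 7·1/63
 = 64/63 + 16/21 + 32/63 + 20/63 + 4/21 + 1/9
 = 61/21

2.9048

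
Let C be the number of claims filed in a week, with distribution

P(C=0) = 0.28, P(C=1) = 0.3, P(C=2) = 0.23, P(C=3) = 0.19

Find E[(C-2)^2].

1.61

E[(C-2)^2] = Σ (c-2)^2·P(C=c)
 = 4·0.28 + 1·0.3 + 0·0.23 + 1·0.19
 = 1.12 + 0.3 + 0 + 0.19
 = 1.61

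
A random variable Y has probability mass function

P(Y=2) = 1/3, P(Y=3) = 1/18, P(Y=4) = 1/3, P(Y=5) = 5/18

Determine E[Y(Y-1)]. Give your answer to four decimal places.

E[Y(Y-1)] = Σ y(y-1)·P(Y=y)
 = 2·1/3 + 6·1/18 + 12·1/3 + 20·5/18
 = 2/3 + 1/3 + 4 + 50/9
 = 95/9

10.5556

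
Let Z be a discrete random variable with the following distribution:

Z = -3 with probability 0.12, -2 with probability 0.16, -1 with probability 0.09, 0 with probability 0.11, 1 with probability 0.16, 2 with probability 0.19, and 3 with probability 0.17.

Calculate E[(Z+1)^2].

E[(Z+1)^2] = Σ (z+1)^2·P(Z=z)
 = 4·0.12 + 1·0.16 + 0·0.09 + 1·0.11 + 4·0.16 + 9·0.19 + 16·0.17
 = 0.48 + 0.16 + 0 + 0.11 + 0.64 + 1.71 + 2.72
 = 5.82

5.82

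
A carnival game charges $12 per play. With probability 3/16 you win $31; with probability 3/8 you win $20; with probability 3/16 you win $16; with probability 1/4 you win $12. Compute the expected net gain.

E[payout] = 31·3/16 + 20·3/8 + 16·3/16 + 12·1/4
 = 93/16 + 15/2 + 3 + 3
 = 309/16
Net = 309/16 - 12 = 117/16

7.3125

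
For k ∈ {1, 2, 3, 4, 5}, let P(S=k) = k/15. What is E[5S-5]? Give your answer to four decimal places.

13.3333

E[5S-5] = Σ (5s-5)·P(S=s)
 = 0·1/15 + 5·2/15 + 10·1/5 + 15·4/15 + 20·1/3
 = 0 + 2/3 + 2 + 4 + 20/3
 = 40/3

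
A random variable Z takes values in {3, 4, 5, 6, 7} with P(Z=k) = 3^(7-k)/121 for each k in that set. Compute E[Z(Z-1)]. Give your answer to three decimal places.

E[Z(Z-1)] = Σ z(z-1)·P(Z=z)
 = 6·81/121 + 12·27/121 + 20·9/121 + 30·3/121 + 42·1/121
 = 486/121 + 324/121 + 180/121 + 90/121 + 42/121
 = 102/11

9.273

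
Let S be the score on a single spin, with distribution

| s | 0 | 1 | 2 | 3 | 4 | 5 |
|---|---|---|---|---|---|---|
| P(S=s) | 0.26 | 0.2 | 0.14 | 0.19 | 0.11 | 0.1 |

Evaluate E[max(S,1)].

2.25

E[max(S,1)] = Σ max(s,1)·P(S=s)
 = 1·0.26 + 1·0.2 + 2·0.14 + 3·0.19 + 4·0.11 + 5·0.1
 = 0.26 + 0.2 + 0.28 + 0.57 + 0.44 + 0.5
 = 2.25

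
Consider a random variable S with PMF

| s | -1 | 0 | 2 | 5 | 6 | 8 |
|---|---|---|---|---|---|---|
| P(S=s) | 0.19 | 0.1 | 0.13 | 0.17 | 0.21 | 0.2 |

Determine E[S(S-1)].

E[S(S-1)] = Σ s(s-1)·P(S=s)
 = 2·0.19 + 0·0.1 + 2·0.13 + 20·0.17 + 30·0.21 + 56·0.2
 = 0.38 + 0 + 0.26 + 3.4 + 6.3 + 11.2
 = 21.54

21.54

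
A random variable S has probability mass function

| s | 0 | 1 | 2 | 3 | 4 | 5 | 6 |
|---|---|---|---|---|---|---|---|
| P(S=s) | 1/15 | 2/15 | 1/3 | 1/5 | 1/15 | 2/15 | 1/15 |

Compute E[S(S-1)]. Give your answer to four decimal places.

E[S(S-1)] = Σ s(s-1)·P(S=s)
 = 0·1/15 + 0·2/15 + 2·1/3 + 6·1/5 + 12·1/15 + 20·2/15 + 30·1/15
 = 0 + 0 + 2/3 + 6/5 + 4/5 + 8/3 + 2
 = 22/3

7.3333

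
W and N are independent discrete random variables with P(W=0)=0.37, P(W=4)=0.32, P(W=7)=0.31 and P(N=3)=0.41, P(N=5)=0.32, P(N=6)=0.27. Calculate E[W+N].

7.9

E[W+N] = Σ_w Σ_n (w+n) · P(W=w)P(N=n)
 = 3·0.1517 + 5·0.1184 + 6·0.0999 + 7·0.1312 + 9·0.1024 + 10·0.0864 + 10·0.1271 + 12·0.0992 + 13·0.0837
 = 0.4551 + 0.592 + 0.5994 + 0.9184 + 0.9216 + 0.864 + 1.271 + 1.1904 + 1.0881
 = 7.9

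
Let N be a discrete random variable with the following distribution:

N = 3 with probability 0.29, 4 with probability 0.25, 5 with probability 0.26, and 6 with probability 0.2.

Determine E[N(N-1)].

15.94

E[N(N-1)] = Σ n(n-1)·P(N=n)
 = 6·0.29 + 12·0.25 + 20·0.26 + 30·0.2
 = 1.74 + 3 + 5.2 + 6
 = 15.94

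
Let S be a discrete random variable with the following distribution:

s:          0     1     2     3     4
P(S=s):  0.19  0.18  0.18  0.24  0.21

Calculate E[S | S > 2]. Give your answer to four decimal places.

P(S > 2) = 0.24 + 0.21 = 0.45.
E[S | S > 2] = [3·0.24 + 4·0.21] / 0.45
 = 1.56 / 0.45
 = 52/15

3.4667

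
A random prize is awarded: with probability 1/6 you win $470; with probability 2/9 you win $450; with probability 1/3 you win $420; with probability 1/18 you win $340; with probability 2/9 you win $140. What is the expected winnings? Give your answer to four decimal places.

E[payout] = 470·1/6 + 450·2/9 + 420·1/3 + 340·1/18 + 140·2/9
 = 235/3 + 100 + 140 + 170/9 + 280/9
 = 1105/3

368.3333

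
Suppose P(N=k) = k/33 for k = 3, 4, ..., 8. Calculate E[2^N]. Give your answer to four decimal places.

108.3636

E[2^N] = Σ 2^n·P(N=n)
 = 8·1/11 + 16·4/33 + 32·5/33 + 64·2/11 + 128·7/33 + 256·8/33
 = 8/11 + 64/33 + 160/33 + 128/11 + 896/33 + 2048/33
 = 1192/11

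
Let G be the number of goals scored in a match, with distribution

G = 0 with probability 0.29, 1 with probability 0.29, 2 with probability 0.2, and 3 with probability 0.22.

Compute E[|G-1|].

E[|G-1|] = Σ |g-1|·P(G=g)
 = 1·0.29 + 0·0.29 + 1·0.2 + 2·0.22
 = 0.29 + 0 + 0.2 + 0.44
 = 0.93

0.93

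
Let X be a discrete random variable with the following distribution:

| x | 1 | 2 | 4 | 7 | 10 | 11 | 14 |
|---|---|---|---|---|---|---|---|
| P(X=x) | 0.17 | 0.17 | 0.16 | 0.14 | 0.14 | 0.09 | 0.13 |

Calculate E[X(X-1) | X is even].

P(X is even) = 0.17 + 0.16 + 0.14 + 0.13 = 0.6.
E[X(X-1) | X is even] = [2·0.17 + 12·0.16 + 90·0.14 + 182·0.13] / 0.6
 = 38.52 / 0.6
 = 321/5

64.2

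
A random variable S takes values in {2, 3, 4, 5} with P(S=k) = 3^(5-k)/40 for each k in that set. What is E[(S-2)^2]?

E[(S-2)^2] = Σ (s-2)^2·P(S=s)
 = 0·27/40 + 1·9/40 + 4·3/40 + 9·1/40
 = 0 + 9/40 + 3/10 + 9/40
 = 3/4

0.75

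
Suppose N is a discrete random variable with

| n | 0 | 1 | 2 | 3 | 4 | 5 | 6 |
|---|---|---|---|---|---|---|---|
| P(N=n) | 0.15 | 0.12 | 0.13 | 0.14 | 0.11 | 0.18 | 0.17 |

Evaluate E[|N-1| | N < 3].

0.7

P(N < 3) = 0.15 + 0.12 + 0.13 = 0.4.
E[|N-1| | N < 3] = [1·0.15 + 0·0.12 + 1·0.13] / 0.4
 = 0.28 / 0.4
 = 7/10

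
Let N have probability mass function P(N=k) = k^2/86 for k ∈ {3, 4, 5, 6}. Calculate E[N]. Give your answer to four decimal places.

E[N] = Σ n·P(N=n)
 = 3·9/86 + 4·8/43 + 5·25/86 + 6·18/43
 = 27/86 + 32/43 + 125/86 + 108/43
 = 216/43

5.0233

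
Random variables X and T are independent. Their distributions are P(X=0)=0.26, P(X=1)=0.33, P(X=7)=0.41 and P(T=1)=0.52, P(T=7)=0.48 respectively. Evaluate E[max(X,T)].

5.1592

E[max(X,T)] = Σ_x Σ_t max(x,t) · P(X=x)P(T=t)
 = 1·0.1352 + 7·0.1248 + 1·0.1716 + 7·0.1584 + 7·0.2132 + 7·0.1968
 = 0.1352 + 0.8736 + 0.1716 + 1.1088 + 1.4924 + 1.3776
 = 5.1592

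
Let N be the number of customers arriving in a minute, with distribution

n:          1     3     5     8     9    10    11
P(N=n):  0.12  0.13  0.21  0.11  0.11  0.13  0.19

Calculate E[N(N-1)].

E[N(N-1)] = Σ n(n-1)·P(N=n)
 = 0·0.12 + 6·0.13 + 20·0.21 + 56·0.11 + 72·0.11 + 90·0.13 + 110·0.19
 = 0 + 0.78 + 4.2 + 6.16 + 7.92 + 11.7 + 20.9
 = 51.66

51.66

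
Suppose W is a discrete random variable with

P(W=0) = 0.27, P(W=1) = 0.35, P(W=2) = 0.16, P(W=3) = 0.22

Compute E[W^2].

2.97

E[W^2] = Σ w^2·P(W=w)
 = 0·0.27 + 1·0.35 + 4·0.16 + 9·0.22
 = 0 + 0.35 + 0.64 + 1.98
 = 2.97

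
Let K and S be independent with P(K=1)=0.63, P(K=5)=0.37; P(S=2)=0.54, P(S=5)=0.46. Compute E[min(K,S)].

E[min(K,S)] = Σ_k Σ_s min(k,s) · P(K=k)P(S=s)
 = 1·0.3402 + 1·0.2898 + 2·0.1998 + 5·0.1702
 = 0.3402 + 0.2898 + 0.3996 + 0.851
 = 1.8806

1.8806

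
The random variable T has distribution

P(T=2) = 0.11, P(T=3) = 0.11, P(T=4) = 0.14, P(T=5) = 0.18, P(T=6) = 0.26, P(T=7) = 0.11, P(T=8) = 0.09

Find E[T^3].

E[T^3] = Σ t^3·P(T=t)
 = 8·0.11 + 27·0.11 + 64·0.14 + 125·0.18 + 216·0.26 + 343·0.11 + 512·0.09
 = 0.88 + 2.97 + 8.96 + 22.5 + 56.16 + 37.73 + 46.08
 = 175.28

175.28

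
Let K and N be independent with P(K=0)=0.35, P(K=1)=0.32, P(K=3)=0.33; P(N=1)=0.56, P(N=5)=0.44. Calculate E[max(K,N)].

E[max(K,N)] = Σ_k Σ_n max(k,n) · P(K=k)P(N=n)
 = 1·0.196 + 5·0.154 + 1·0.1792 + 5·0.1408 + 3·0.1848 + 5·0.1452
 = 0.196 + 0.77 + 0.1792 + 0.704 + 0.5544 + 0.726
 = 3.1296

3.1296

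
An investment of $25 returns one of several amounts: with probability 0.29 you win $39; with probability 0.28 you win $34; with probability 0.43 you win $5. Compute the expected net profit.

E[payout] = 39·0.29 + 34·0.28 + 5·0.43
 = 11.31 + 9.52 + 2.15
 = 22.98
Net = 22.98 - 25 = -2.02

-2.02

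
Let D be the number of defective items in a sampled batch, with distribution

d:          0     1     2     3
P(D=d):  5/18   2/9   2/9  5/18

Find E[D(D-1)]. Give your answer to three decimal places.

2.111

E[D(D-1)] = Σ d(d-1)·P(D=d)
 = 0·5/18 + 0·2/9 + 2·2/9 + 6·5/18
 = 0 + 0 + 4/9 + 5/3
 = 19/9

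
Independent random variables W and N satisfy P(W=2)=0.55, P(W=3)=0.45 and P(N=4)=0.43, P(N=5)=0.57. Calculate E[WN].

11.1965

E[WN] = Σ_w Σ_n wn · P(W=w)P(N=n)
 = 8·0.2365 + 10·0.3135 + 12·0.1935 + 15·0.2565
 = 1.892 + 3.135 + 2.322 + 3.8475
 = 11.1965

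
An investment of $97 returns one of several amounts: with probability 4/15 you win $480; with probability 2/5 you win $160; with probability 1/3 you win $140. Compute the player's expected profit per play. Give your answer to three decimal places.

141.667

E[payout] = 480·4/15 + 160·2/5 + 140·1/3
 = 128 + 64 + 140/3
 = 716/3
Net = 716/3 - 97 = 425/3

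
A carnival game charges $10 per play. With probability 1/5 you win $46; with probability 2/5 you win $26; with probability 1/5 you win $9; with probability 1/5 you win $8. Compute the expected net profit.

13

E[payout] = 46·1/5 + 26·2/5 + 9·1/5 + 8·1/5
 = 46/5 + 52/5 + 9/5 + 8/5
 = 23
Net = 23 - 10 = 13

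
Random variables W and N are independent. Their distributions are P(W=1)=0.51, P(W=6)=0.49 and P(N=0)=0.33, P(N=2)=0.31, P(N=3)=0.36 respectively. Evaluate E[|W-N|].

2.8006

E[|W-N|] = Σ_w Σ_n |w-n| · P(W=w)P(N=n)
 = 1·0.1683 + 1·0.1581 + 2·0.1836 + 6·0.1617 + 4·0.1519 + 3·0.1764
 = 0.1683 + 0.1581 + 0.3672 + 0.9702 + 0.6076 + 0.5292
 = 2.8006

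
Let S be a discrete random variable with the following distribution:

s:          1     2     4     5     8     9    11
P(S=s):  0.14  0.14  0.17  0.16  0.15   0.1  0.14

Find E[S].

E[S] = Σ s·P(S=s)
 = 1·0.14 + 2·0.14 + 4·0.17 + 5·0.16 + 8·0.15 + 9·0.1 + 11·0.14
 = 0.14 + 0.28 + 0.68 + 0.8 + 1.2 + 0.9 + 1.54
 = 5.54

5.54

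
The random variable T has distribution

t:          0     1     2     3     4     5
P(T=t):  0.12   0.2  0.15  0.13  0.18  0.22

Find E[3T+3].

E[3T+3] = Σ (3t+3)·P(T=t)
 = 3·0.12 + 6·0.2 + 9·0.15 + 12·0.13 + 15·0.18 + 18·0.22
 = 0.36 + 1.2 + 1.35 + 1.56 + 2.7 + 3.96
 = 11.13

11.13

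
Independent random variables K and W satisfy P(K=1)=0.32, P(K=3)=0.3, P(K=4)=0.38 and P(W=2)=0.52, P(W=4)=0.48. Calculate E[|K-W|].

E[|K-W|] = Σ_k Σ_w |k-w| · P(K=k)P(W=w)
 = 1·0.1664 + 3·0.1536 + 1·0.156 + 1·0.144 + 2·0.1976 + 0·0.1824
 = 0.1664 + 0.4608 + 0.156 + 0.144 + 0.3952 + 0
 = 1.3224

1.3224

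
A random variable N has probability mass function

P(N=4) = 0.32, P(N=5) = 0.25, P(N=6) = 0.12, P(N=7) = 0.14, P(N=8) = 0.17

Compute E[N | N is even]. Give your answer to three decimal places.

P(N is even) = 0.32 + 0.12 + 0.17 = 0.61.
E[N | N is even] = [4·0.32 + 6·0.12 + 8·0.17] / 0.61
 = 3.36 / 0.61
 = 336/61

5.508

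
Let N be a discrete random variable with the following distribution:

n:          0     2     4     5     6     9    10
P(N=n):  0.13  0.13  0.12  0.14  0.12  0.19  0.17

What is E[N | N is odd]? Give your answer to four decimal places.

7.3030

P(N is odd) = 0.14 + 0.19 = 0.33.
E[N | N is odd] = [5·0.14 + 9·0.19] / 0.33
 = 2.41 / 0.33
 = 241/33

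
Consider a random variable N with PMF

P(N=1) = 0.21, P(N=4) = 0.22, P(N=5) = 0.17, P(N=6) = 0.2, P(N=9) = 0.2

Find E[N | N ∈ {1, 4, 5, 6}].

3.925

P(N ∈ {1, 4, 5, 6}) = 0.21 + 0.22 + 0.17 + 0.2 = 0.8.
E[N | N ∈ {1, 4, 5, 6}] = [1·0.21 + 4·0.22 + 5·0.17 + 6·0.2] / 0.8
 = 3.14 / 0.8
 = 157/40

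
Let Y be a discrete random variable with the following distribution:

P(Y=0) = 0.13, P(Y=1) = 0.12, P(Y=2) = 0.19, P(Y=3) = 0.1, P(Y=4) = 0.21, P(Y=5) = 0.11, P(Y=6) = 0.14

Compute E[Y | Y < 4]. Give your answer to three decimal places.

1.481

P(Y < 4) = 0.13 + 0.12 + 0.19 + 0.1 = 0.54.
E[Y | Y < 4] = [0·0.13 + 1·0.12 + 2·0.19 + 3·0.1] / 0.54
 = 0.8 / 0.54
 = 40/27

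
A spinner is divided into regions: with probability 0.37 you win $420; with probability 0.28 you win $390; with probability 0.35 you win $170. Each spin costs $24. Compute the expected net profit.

300.1

E[payout] = 420·0.37 + 390·0.28 + 170·0.35
 = 155.4 + 109.2 + 59.5
 = 324.1
Net = 324.1 - 24 = 300.1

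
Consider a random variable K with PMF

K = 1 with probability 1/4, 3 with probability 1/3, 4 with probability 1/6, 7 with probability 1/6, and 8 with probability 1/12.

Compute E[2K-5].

E[2K-5] = Σ (2k-5)·P(K=k)
 = (-3)·1/4 + 1·1/3 + 3·1/6 + 9·1/6 + 11·1/12
 = (-3/4) + 1/3 + 1/2 + 3/2 + 11/12
 = 5/2

2.5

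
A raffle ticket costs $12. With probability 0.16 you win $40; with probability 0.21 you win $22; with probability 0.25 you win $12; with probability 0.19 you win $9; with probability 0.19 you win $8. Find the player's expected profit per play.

5.25

E[payout] = 40·0.16 + 22·0.21 + 12·0.25 + 9·0.19 + 8·0.19
 = 6.4 + 4.62 + 3 + 1.71 + 1.52
 = 17.25
Net = 17.25 - 12 = 5.25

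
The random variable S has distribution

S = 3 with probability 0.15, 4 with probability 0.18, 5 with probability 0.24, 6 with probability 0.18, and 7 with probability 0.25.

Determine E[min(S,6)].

E[min(S,6)] = Σ min(s,6)·P(S=s)
 = 3·0.15 + 4·0.18 + 5·0.24 + 6·0.18 + 6·0.25
 = 0.45 + 0.72 + 1.2 + 1.08 + 1.5
 = 4.95

4.95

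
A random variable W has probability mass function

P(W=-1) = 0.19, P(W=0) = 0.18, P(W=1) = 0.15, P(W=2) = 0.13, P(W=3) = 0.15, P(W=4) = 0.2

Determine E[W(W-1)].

E[W(W-1)] = Σ w(w-1)·P(W=w)
 = 2·0.19 + 0·0.18 + 0·0.15 + 2·0.13 + 6·0.15 + 12·0.2
 = 0.38 + 0 + 0 + 0.26 + 0.9 + 2.4
 = 3.94

3.94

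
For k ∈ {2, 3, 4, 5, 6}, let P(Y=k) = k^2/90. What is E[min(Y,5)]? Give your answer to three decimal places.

E[min(Y,5)] = Σ min(y,5)·P(Y=y)
 = 2·2/45 + 3·1/10 + 4·8/45 + 5·5/18 + 5·2/5
 = 4/45 + 3/10 + 32/45 + 25/18 + 2
 = 202/45

4.489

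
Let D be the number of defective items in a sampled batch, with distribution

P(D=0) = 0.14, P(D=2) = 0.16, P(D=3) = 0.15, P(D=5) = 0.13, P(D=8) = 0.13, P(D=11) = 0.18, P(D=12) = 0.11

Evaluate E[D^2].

51.18

E[D^2] = Σ d^2·P(D=d)
 = 0·0.14 + 4·0.16 + 9·0.15 + 25·0.13 + 64·0.13 + 121·0.18 + 144·0.11
 = 0 + 0.64 + 1.35 + 3.25 + 8.32 + 21.78 + 15.84
 = 51.18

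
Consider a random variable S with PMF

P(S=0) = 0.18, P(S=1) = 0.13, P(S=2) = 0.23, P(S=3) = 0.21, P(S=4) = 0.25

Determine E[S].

E[S] = Σ s·P(S=s)
 = 0·0.18 + 1·0.13 + 2·0.23 + 3·0.21 + 4·0.25
 = 0 + 0.13 + 0.46 + 0.63 + 1
 = 2.22

2.22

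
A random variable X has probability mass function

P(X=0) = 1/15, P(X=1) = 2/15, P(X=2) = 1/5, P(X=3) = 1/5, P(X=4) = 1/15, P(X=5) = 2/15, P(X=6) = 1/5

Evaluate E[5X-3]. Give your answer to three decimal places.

E[5X-3] = Σ (5x-3)·P(X=x)
 = (-3)·1/15 + 2·2/15 + 7·1/5 + 12·1/5 + 17·1/15 + 22·2/15 + 27·1/5
 = (-1/5) + 4/15 + 7/5 + 12/5 + 17/15 + 44/15 + 27/5
 = 40/3

13.333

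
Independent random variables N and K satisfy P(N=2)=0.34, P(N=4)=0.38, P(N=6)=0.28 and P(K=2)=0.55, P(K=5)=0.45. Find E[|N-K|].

1.79

E[|N-K|] = Σ_n Σ_k |n-k| · P(N=n)P(K=k)
 = 0·0.187 + 3·0.153 + 2·0.209 + 1·0.171 + 4·0.154 + 1·0.126
 = 0 + 0.459 + 0.418 + 0.171 + 0.616 + 0.126
 = 1.79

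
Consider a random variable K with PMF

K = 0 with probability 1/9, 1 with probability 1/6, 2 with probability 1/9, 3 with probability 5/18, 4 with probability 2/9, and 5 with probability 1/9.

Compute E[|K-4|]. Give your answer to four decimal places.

1.5556

E[|K-4|] = Σ |k-4|·P(K=k)
 = 4·1/9 + 3·1/6 + 2·1/9 + 1·5/18 + 0·2/9 + 1·1/9
 = 4/9 + 1/2 + 2/9 + 5/18 + 0 + 1/9
 = 14/9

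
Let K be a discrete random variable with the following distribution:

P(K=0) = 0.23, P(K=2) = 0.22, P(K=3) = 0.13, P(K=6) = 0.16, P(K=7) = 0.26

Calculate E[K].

E[K] = Σ k·P(K=k)
 = 0·0.23 + 2·0.22 + 3·0.13 + 6·0.16 + 7·0.26
 = 0 + 0.44 + 0.39 + 0.96 + 1.82
 = 3.61

3.61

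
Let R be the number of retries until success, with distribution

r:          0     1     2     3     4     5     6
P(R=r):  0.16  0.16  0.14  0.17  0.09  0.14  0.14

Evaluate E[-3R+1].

E[-3R+1] = Σ (-3r+1)·P(R=r)
 = 1·0.16 + (-2)·0.16 + (-5)·0.14 + (-8)·0.17 + (-11)·0.09 + (-14)·0.14 + (-17)·0.14
 = 0.16 + (-0.32) + (-0.7) + (-1.36) + (-0.99) + (-1.96) + (-2.38)
 = -7.55

-7.55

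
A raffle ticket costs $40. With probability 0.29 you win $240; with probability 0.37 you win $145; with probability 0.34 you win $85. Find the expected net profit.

112.15

E[payout] = 240·0.29 + 145·0.37 + 85·0.34
 = 69.6 + 53.65 + 28.9
 = 152.15
Net = 152.15 - 40 = 112.15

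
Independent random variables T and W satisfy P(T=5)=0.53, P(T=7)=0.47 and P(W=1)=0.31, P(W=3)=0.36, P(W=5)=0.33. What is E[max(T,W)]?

E[max(T,W)] = Σ_t Σ_w max(t,w) · P(T=t)P(W=w)
 = 5·0.1643 + 5·0.1908 + 5·0.1749 + 7·0.1457 + 7·0.1692 + 7·0.1551
 = 0.8215 + 0.954 + 0.8745 + 1.0199 + 1.1844 + 1.0857
 = 5.94

5.94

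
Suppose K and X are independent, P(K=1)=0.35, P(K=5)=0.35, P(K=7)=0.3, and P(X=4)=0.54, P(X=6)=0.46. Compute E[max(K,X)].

E[max(K,X)] = Σ_k Σ_x max(k,x) · P(K=k)P(X=x)
 = 4·0.189 + 6·0.161 + 5·0.189 + 6·0.161 + 7·0.162 + 7·0.138
 = 0.756 + 0.966 + 0.945 + 0.966 + 1.134 + 0.966
 = 5.733

5.733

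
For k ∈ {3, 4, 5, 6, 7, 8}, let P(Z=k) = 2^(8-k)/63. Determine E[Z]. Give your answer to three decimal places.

3.905

E[Z] = Σ z·P(Z=z)
 = 3·32/63 + 4·16/63 + 5·8/63 + 6·4/63 + 7·2/63 + 8·1/63
 = 32/21 + 64/63 + 40/63 + 8/21 + 2/9 + 8/63
 = 82/21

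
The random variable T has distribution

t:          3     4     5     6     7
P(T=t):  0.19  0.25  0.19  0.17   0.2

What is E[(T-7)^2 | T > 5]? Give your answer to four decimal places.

P(T > 5) = 0.17 + 0.2 = 0.37.
E[(T-7)^2 | T > 5] = [1·0.17 + 0·0.2] / 0.37
 = 0.17 / 0.37
 = 17/37

0.4595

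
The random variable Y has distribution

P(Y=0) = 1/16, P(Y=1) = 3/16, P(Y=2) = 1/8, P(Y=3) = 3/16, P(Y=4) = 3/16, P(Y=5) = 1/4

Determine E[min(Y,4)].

2.75

E[min(Y,4)] = Σ min(y,4)·P(Y=y)
 = 0·1/16 + 1·3/16 + 2·1/8 + 3·3/16 + 4·3/16 + 4·1/4
 = 0 + 3/16 + 1/4 + 9/16 + 3/4 + 1
 = 11/4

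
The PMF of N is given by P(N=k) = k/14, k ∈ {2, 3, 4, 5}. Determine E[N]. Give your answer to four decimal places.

E[N] = Σ n·P(N=n)
 = 2·1/7 + 3·3/14 + 4·2/7 + 5·5/14
 = 2/7 + 9/14 + 8/7 + 25/14
 = 27/7

3.8571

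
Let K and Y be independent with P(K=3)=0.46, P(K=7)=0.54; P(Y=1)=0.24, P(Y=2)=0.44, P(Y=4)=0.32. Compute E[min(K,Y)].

2.2528

E[min(K,Y)] = Σ_k Σ_y min(k,y) · P(K=k)P(Y=y)
 = 1·0.1104 + 2·0.2024 + 3·0.1472 + 1·0.1296 + 2·0.2376 + 4·0.1728
 = 0.1104 + 0.4048 + 0.4416 + 0.1296 + 0.4752 + 0.6912
 = 2.2528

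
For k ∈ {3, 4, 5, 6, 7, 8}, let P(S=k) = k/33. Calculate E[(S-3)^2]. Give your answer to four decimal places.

E[(S-3)^2] = Σ (s-3)^2·P(S=s)
 = 0·1/11 + 1·4/33 + 4·5/33 + 9·2/11 + 16·7/33 + 25·8/33
 = 0 + 4/33 + 20/33 + 18/11 + 112/33 + 200/33
 = 130/11

11.8182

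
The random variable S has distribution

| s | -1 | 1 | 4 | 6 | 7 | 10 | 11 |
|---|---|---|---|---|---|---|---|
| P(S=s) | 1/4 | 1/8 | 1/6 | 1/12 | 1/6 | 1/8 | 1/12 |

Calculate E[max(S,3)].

5.625

E[max(S,3)] = Σ max(s,3)·P(S=s)
 = 3·1/4 + 3·1/8 + 4·1/6 + 6·1/12 + 7·1/6 + 10·1/8 + 11·1/12
 = 3/4 + 3/8 + 2/3 + 1/2 + 7/6 + 5/4 + 11/12
 = 45/8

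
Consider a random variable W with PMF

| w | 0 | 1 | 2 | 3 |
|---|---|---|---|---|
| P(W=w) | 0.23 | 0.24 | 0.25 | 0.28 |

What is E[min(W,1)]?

0.77

E[min(W,1)] = Σ min(w,1)·P(W=w)
 = 0·0.23 + 1·0.24 + 1·0.25 + 1·0.28
 = 0 + 0.24 + 0.25 + 0.28
 = 0.77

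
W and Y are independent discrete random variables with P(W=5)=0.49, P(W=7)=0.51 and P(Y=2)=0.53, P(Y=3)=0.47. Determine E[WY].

14.8694

E[WY] = Σ_w Σ_y wy · P(W=w)P(Y=y)
 = 10·0.2597 + 15·0.2303 + 14·0.2703 + 21·0.2397
 = 2.597 + 3.4545 + 3.7842 + 5.0337
 = 14.8694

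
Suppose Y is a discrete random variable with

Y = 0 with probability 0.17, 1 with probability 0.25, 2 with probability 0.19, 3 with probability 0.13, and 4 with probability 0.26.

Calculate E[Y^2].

6.34

E[Y^2] = Σ y^2·P(Y=y)
 = 0·0.17 + 1·0.25 + 4·0.19 + 9·0.13 + 16·0.26
 = 0 + 0.25 + 0.76 + 1.17 + 4.16
 = 6.34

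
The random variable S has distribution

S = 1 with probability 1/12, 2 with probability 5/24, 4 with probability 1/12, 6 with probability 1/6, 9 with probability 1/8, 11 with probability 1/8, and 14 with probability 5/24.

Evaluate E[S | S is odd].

7.75

P(S is odd) = 1/12 + 1/8 + 1/8 = 1/3.
E[S | S is odd] = [1·1/12 + 9·1/8 + 11·1/8] / (1/3)
 = 31/12 / (1/3)
 = 31/4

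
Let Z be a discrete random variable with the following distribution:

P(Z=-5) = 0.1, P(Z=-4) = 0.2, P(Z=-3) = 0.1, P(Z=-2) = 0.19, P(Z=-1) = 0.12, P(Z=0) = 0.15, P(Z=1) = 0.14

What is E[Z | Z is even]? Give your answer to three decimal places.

P(Z is even) = 0.2 + 0.19 + 0.15 = 0.54.
E[Z | Z is even] = [(-4)·0.2 + (-2)·0.19 + 0·0.15] / 0.54
 = -1.18 / 0.54
 = -59/27

-2.185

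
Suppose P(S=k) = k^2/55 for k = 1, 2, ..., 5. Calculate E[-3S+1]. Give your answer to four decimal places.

E[-3S+1] = Σ (-3s+1)·P(S=s)
 = (-2)·1/55 + (-5)·4/55 + (-8)·9/55 + (-11)·16/55 + (-14)·5/11
 = (-2/55) + (-4/11) + (-72/55) + (-16/5) + (-70/11)
 = -124/11

-11.2727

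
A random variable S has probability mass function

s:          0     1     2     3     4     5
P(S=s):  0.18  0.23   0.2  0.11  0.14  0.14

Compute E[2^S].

E[2^S] = Σ 2^s·P(S=s)
 = 1·0.18 + 2·0.23 + 4·0.2 + 8·0.11 + 16·0.14 + 32·0.14
 = 0.18 + 0.46 + 0.8 + 0.88 + 2.24 + 4.48
 = 9.04

9.04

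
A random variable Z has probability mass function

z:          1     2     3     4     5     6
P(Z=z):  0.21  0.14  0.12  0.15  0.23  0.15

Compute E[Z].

3.5

E[Z] = Σ z·P(Z=z)
 = 1·0.21 + 2·0.14 + 3·0.12 + 4·0.15 + 5·0.23 + 6·0.15
 = 0.21 + 0.28 + 0.36 + 0.6 + 1.15 + 0.9
 = 3.5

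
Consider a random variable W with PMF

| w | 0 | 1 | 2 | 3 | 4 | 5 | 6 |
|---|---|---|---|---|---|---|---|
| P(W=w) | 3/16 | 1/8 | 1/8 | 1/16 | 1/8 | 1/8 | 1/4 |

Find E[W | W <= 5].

P(W <= 5) = 3/16 + 1/8 + 1/8 + 1/16 + 1/8 + 1/8 = 3/4.
E[W | W <= 5] = [0·3/16 + 1·1/8 + 2·1/8 + 3·1/16 + 4·1/8 + 5·1/8] / (3/4)
 = 27/16 / (3/4)
 = 9/4

2.25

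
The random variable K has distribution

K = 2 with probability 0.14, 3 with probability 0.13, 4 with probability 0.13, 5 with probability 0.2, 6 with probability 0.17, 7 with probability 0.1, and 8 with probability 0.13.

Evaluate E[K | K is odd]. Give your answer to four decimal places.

4.8605

P(K is odd) = 0.13 + 0.2 + 0.1 = 0.43.
E[K | K is odd] = [3·0.13 + 5·0.2 + 7·0.1] / 0.43
 = 2.09 / 0.43
 = 209/43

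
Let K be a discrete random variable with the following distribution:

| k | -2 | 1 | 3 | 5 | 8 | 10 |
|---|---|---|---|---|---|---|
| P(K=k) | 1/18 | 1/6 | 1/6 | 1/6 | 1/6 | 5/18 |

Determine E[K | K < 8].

P(K < 8) = 1/18 + 1/6 + 1/6 + 1/6 = 5/9.
E[K | K < 8] = [(-2)·1/18 + 1·1/6 + 3·1/6 + 5·1/6] / (5/9)
 = 25/18 / (5/9)
 = 5/2

2.5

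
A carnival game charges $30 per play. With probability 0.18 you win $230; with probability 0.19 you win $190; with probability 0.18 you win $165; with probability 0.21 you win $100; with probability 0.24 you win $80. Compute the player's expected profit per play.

117.4

E[payout] = 230·0.18 + 190·0.19 + 165·0.18 + 100·0.21 + 80·0.24
 = 41.4 + 36.1 + 29.7 + 21 + 19.2
 = 147.4
Net = 147.4 - 30 = 117.4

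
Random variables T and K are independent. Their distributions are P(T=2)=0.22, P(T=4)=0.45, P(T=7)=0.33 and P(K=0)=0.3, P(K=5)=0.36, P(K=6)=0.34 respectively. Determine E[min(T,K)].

E[min(T,K)] = Σ_t Σ_k min(t,k) · P(T=t)P(K=k)
 = 0·0.066 + 2·0.0792 + 2·0.0748 + 0·0.135 + 4·0.162 + 4·0.153 + 0·0.099 + 5·0.1188 + 6·0.1122
 = 0 + 0.1584 + 0.1496 + 0 + 0.648 + 0.612 + 0 + 0.594 + 0.6732
 = 2.8352

2.8352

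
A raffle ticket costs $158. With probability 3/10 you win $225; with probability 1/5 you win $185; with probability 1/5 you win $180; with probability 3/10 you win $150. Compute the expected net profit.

E[payout] = 225·3/10 + 185·1/5 + 180·1/5 + 150·3/10
 = 135/2 + 37 + 36 + 45
 = 371/2
Net = 371/2 - 158 = 55/2

27.5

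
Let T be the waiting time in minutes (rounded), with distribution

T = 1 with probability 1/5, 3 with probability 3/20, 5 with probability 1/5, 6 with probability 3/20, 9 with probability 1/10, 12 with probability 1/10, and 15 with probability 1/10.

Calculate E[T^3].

E[T^3] = Σ t^3·P(T=t)
 = 1·1/5 + 27·3/20 + 125·1/5 + 216·3/20 + 729·1/10 + 1728·1/10 + 3375·1/10
 = 1/5 + 81/20 + 25 + 162/5 + 729/10 + 864/5 + 675/2
 = 12897/20

644.85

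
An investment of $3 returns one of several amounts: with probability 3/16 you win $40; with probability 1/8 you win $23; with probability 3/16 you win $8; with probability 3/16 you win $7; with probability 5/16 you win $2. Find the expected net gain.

10.8125

E[payout] = 40·3/16 + 23·1/8 + 8·3/16 + 7·3/16 + 2·5/16
 = 15/2 + 23/8 + 3/2 + 21/16 + 5/8
 = 221/16
Net = 221/16 - 3 = 173/16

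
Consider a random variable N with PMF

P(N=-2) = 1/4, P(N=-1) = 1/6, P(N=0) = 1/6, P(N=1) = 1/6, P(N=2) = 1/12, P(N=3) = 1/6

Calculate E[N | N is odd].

1

P(N is odd) = 1/6 + 1/6 + 1/6 = 1/2.
E[N | N is odd] = [(-1)·1/6 + 1·1/6 + 3·1/6] / (1/2)
 = 1/2 / (1/2)
 = 1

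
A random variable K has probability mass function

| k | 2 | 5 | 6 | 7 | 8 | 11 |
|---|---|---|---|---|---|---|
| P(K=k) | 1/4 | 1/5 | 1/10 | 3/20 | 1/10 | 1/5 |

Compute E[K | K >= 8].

10

P(K >= 8) = 1/10 + 1/5 = 3/10.
E[K | K >= 8] = [8·1/10 + 11·1/5] / (3/10)
 = 3 / (3/10)
 = 10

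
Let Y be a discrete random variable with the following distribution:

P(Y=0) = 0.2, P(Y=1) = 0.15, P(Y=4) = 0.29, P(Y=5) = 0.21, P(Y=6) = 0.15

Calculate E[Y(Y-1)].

E[Y(Y-1)] = Σ y(y-1)·P(Y=y)
 = 0·0.2 + 0·0.15 + 12·0.29 + 20·0.21 + 30·0.15
 = 0 + 0 + 3.48 + 4.2 + 4.5
 = 12.18

12.18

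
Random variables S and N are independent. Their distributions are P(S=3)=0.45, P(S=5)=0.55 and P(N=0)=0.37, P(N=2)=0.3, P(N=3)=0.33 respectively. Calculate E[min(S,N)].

1.59

E[min(S,N)] = Σ_s Σ_n min(s,n) · P(S=s)P(N=n)
 = 0·0.1665 + 2·0.135 + 3·0.1485 + 0·0.2035 + 2·0.165 + 3·0.1815
 = 0 + 0.27 + 0.4455 + 0 + 0.33 + 0.5445
 = 1.59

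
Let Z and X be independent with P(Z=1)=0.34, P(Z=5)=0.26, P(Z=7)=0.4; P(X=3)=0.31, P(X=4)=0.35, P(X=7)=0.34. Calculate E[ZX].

E[ZX] = Σ_z Σ_x zx · P(Z=z)P(X=x)
 = 3·0.1054 + 4·0.119 + 7·0.1156 + 15·0.0806 + 20·0.091 + 35·0.0884 + 21·0.124 + 28·0.14 + 49·0.136
 = 0.3162 + 0.476 + 0.8092 + 1.209 + 1.82 + 3.094 + 2.604 + 3.92 + 6.664
 = 20.9124

20.9124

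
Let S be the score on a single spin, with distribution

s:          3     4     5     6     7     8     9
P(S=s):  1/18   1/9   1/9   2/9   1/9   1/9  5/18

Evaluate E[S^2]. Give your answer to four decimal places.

48.1111

E[S^2] = Σ s^2·P(S=s)
 = 9·1/18 + 16·1/9 + 25·1/9 + 36·2/9 + 49·1/9 + 64·1/9 + 81·5/18
 = 1/2 + 16/9 + 25/9 + 8 + 49/9 + 64/9 + 45/2
 = 433/9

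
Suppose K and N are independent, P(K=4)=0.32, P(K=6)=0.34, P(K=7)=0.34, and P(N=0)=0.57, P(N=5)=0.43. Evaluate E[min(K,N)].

2.0124

E[min(K,N)] = Σ_k Σ_n min(k,n) · P(K=k)P(N=n)
 = 0·0.1824 + 4·0.1376 + 0·0.1938 + 5·0.1462 + 0·0.1938 + 5·0.1462
 = 0 + 0.5504 + 0 + 0.731 + 0 + 0.731
 = 2.0124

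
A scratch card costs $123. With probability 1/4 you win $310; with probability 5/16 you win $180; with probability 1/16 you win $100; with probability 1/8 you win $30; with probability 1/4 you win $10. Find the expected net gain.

23.25

E[payout] = 310·1/4 + 180·5/16 + 100·1/16 + 30·1/8 + 10·1/4
 = 155/2 + 225/4 + 25/4 + 15/4 + 5/2
 = 585/4
Net = 585/4 - 123 = 93/4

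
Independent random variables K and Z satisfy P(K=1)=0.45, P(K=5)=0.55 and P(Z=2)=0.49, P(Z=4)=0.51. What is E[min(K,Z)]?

2.111

E[min(K,Z)] = Σ_k Σ_z min(k,z) · P(K=k)P(Z=z)
 = 1·0.2205 + 1·0.2295 + 2·0.2695 + 4·0.2805
 = 0.2205 + 0.2295 + 0.539 + 1.122
 = 2.111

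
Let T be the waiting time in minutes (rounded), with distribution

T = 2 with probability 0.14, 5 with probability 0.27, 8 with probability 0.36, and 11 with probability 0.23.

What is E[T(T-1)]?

51.14

E[T(T-1)] = Σ t(t-1)·P(T=t)
 = 2·0.14 + 20·0.27 + 56·0.36 + 110·0.23
 = 0.28 + 5.4 + 20.16 + 25.3
 = 51.14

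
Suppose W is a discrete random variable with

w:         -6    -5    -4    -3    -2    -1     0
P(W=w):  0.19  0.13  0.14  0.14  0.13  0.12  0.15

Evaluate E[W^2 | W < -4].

P(W < -4) = 0.19 + 0.13 = 0.32.
E[W^2 | W < -4] = [36·0.19 + 25·0.13] / 0.32
 = 10.09 / 0.32
 = 1009/32

31.53125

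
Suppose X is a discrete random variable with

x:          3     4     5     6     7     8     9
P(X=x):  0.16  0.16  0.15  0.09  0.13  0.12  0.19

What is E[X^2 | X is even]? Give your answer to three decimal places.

P(X is even) = 0.16 + 0.09 + 0.12 = 0.37.
E[X^2 | X is even] = [16·0.16 + 36·0.09 + 64·0.12] / 0.37
 = 13.48 / 0.37
 = 1348/37

36.432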